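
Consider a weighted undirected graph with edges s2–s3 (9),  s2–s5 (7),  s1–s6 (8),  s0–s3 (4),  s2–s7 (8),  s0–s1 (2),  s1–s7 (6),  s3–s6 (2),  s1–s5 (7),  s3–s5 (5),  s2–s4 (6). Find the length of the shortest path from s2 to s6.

A few of the s2→s6 routes:
s2 → s3 → s6: 9 + 2 = 11
s2 → s5 → s3 → s6: 7 + 5 + 2 = 14
s2 → s5 → s1 → s0 → s3 → s6: 7 + 7 + 2 + 4 + 2 = 22
s2 → s5 → s1 → s6: 7 + 7 + 8 = 22
Best route has total 11.

11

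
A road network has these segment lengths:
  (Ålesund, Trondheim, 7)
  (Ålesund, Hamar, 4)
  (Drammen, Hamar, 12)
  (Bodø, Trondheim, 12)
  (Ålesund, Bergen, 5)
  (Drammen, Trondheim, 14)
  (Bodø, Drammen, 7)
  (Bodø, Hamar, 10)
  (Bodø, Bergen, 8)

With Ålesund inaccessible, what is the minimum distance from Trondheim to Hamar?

22

Candidate routes:
Trondheim→Bodø→Hamar: 12 + 10 = 22
Trondheim→Bodø→Drammen→Hamar: 12 + 7 + 12 = 31
Trondheim→Drammen→Bodø→Hamar: 14 + 7 + 10 = 31
Trondheim→Drammen→Hamar: 14 + 12 = 26
Best route has total 22.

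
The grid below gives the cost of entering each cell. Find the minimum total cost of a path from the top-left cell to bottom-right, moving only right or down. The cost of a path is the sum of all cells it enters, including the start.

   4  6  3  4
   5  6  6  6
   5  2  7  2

Cheapest: (0,0) → (0,1) → (0,2) → (0,3) → (1,3) → (2,3)
  4 + 6 + 3 + 4 + 6 + 2 = 25

25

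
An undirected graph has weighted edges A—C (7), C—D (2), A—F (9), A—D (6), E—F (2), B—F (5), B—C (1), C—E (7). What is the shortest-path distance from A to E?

11

Checking several routes:
A→F→E: 9 + 2 = 11
A→C→E: 7 + 7 = 14
A→D→C→E: 6 + 2 + 7 = 15
The minimum is 11.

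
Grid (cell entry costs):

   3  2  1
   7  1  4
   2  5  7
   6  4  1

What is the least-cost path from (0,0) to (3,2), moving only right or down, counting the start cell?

16

Best path: [0,0] → [0,1] → [1,1] → [2,1] → [3,1] → [3,2]
Cost: 3 + 2 + 1 + 5 + 4 + 1 = 16
For comparison, the top-then-right route costs 18.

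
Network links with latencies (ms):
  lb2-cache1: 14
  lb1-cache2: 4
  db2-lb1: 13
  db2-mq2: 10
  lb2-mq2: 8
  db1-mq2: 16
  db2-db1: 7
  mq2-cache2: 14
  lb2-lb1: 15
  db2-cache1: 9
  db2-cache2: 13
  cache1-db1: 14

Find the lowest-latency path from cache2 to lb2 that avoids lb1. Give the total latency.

22

Comparing a few candidate routes:
cache2 - db2 - cache1 - lb2: 13 + 9 + 14 = 36
cache2 - db2 - mq2 - lb2: 13 + 10 + 8 = 31
cache2 - mq2 - lb2: 14 + 8 = 22
cache2 - mq2 - db2 - cache1 - lb2: 14 + 10 + 9 + 14 = 47
cache2 - db2 - db1 - mq2 - lb2: 13 + 7 + 16 + 8 = 44
Shortest: 22 ms.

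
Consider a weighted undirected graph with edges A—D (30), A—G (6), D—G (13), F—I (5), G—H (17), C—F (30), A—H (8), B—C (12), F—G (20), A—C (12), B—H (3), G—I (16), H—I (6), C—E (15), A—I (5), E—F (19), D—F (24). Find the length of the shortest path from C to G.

Checking several routes:
C -> A -> G: 12 + 6 = 18
C -> B -> H -> I -> A -> G: 12 + 3 + 6 + 5 + 6 = 32
C -> B -> H -> G: 12 + 3 + 17 = 32
C -> B -> H -> A -> G: 12 + 3 + 8 + 6 = 29
The minimum is 18.

18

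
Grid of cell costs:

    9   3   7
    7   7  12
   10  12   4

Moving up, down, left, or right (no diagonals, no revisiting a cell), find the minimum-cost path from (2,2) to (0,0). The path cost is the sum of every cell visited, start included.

35

Best path: (2,2)→(1,2)→(0,2)→(0,1)→(0,0)
Cost: 4 + 12 + 7 + 3 + 9 = 35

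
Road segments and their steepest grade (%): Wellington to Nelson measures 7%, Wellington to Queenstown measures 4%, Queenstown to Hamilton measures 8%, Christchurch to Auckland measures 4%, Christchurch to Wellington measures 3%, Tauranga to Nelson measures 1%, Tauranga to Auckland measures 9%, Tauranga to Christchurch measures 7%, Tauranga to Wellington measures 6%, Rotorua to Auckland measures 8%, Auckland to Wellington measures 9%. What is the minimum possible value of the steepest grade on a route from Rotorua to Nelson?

8

Comparing a few candidate routes:
Rotorua → Auckland → Tauranga → Christchurch → Wellington → Nelson: max(8, 9, 7, 3, 7) = 9
Rotorua → Auckland → Christchurch → Wellington → Nelson: max(8, 4, 3, 7) = 8
Rotorua → Auckland → Christchurch → Tauranga → Nelson: max(8, 4, 7, 1) = 8
Rotorua → Auckland → Christchurch → Wellington → Tauranga → Nelson: max(8, 4, 3, 6, 1) = 8
Rotorua → Auckland → Tauranga → Wellington → Nelson: max(8, 9, 6, 7) = 9
Rotorua → Auckland → Christchurch → Tauranga → Wellington → Nelson: max(8, 4, 7, 6, 7) = 8
Smallest bottleneck: 8%.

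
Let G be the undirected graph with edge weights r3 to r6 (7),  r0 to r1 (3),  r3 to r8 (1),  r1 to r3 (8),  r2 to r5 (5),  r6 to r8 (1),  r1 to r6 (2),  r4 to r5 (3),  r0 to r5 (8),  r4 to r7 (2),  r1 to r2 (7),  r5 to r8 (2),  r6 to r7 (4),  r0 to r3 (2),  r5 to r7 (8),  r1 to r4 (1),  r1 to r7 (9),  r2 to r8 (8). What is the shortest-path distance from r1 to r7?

3

Some routes from r1 to r7:
r1 - r0 - r3 - r8 - r6 - r7: 3 + 2 + 1 + 1 + 4 = 11
r1 - r7: 9
r1 - r6 - r8 - r5 - r4 - r7: 2 + 1 + 2 + 3 + 2 = 10
r1 - r4 - r7: 1 + 2 = 3
r1 - r4 - r5 - r8 - r6 - r7: 1 + 3 + 2 + 1 + 4 = 11
r1 - r6 - r7: 2 + 4 = 6
Best route has total 3.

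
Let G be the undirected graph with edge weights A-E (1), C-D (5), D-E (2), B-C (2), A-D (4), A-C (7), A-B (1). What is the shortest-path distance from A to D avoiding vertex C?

3

Routes from A to D avoiding C:
A-D: 4
A-E-D: 1 + 2 = 3
Best route has total 3.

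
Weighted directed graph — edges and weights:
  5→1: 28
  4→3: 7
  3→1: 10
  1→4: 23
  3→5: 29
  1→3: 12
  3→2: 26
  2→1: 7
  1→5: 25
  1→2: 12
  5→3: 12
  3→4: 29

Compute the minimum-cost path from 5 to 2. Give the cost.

A few of the 5→2 routes:
5 → 3 → 2: 12 + 26 = 38
5 → 3 → 1 → 2: 12 + 10 + 12 = 34
5 → 1 → 2: 28 + 12 = 40
The minimum is 34.

34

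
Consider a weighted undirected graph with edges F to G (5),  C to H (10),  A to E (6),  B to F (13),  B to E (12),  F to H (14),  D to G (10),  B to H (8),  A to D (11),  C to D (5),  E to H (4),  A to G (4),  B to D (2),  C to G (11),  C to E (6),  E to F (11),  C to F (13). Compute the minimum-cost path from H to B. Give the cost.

8

A few of the H→B routes:
H-B: 8
H-E-C-D-B: 4 + 6 + 5 + 2 = 17
H-E-B: 4 + 12 = 16
H-C-D-B: 10 + 5 + 2 = 17
Best route has total 8.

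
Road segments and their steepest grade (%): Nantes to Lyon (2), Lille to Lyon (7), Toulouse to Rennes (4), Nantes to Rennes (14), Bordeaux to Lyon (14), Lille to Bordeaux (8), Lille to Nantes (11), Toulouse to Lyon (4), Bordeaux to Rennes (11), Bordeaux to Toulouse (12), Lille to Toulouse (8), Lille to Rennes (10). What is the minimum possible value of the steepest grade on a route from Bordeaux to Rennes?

8

A few of the Bordeaux→Rennes routes:
Bordeaux - Lille - Rennes: max(8, 10) = 10
Bordeaux - Lille - Lyon - Toulouse - Rennes: max(8, 7, 4, 4) = 8
Bordeaux - Lille - Toulouse - Rennes: max(8, 8, 4) = 8
Bordeaux - Lille - Nantes - Lyon - Toulouse - Rennes: max(8, 11, 2, 4, 4) = 11
Bordeaux - Rennes: max(11) = 11
Best route has worst link 8%.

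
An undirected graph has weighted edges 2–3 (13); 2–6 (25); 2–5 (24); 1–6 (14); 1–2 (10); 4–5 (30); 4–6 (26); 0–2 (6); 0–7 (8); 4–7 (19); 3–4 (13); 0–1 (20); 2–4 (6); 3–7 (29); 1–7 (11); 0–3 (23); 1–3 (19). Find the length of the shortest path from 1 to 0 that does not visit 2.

19

A few of the 1→0 routes:
1→7→0: 11 + 8 = 19
1→0: 20
1→3→0: 19 + 23 = 42
The minimum is 19.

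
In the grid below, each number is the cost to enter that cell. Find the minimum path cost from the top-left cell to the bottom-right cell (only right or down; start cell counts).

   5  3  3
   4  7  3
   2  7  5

Take (0,0) (0,1) (0,2) (1,2) (2,2) for a total of 5 + 3 + 3 + 3 + 5 = 19.

19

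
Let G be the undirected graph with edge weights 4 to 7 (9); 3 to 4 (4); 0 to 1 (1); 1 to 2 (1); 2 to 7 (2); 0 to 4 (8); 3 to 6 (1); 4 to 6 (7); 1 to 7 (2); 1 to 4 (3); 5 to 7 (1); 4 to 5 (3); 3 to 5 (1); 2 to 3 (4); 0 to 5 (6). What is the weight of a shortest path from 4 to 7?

4

Comparing a few candidate routes:
4 - 1 - 2 - 7: 3 + 1 + 2 = 6
4 - 1 - 7: 3 + 2 = 5
4 - 3 - 5 - 7: 4 + 1 + 1 = 6
4 - 5 - 7: 3 + 1 = 4
Shortest: 4.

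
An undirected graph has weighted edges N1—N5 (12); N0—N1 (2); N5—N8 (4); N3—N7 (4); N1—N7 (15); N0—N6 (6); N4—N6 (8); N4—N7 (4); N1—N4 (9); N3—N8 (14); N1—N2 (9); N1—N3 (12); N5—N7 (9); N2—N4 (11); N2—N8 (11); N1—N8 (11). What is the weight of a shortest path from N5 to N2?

15

Comparing a few candidate routes:
N5-N1-N2: 12 + 9 = 21
N5-N7-N4-N1-N2: 9 + 4 + 9 + 9 = 31
N5-N8-N2: 4 + 11 = 15
N5-N7-N4-N2: 9 + 4 + 11 = 24
N5-N8-N1-N2: 4 + 11 + 9 = 24
Shortest: 15.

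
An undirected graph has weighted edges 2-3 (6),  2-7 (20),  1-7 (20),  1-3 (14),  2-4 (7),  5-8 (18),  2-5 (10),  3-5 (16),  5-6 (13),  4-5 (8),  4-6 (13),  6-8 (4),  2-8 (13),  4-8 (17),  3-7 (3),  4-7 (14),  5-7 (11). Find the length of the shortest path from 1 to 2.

20

Comparing a few candidate routes:
1 -> 3 -> 7 -> 2: 14 + 3 + 20 = 37
1 -> 7 -> 3 -> 2: 20 + 3 + 6 = 29
1 -> 3 -> 2: 14 + 6 = 20
The minimum is 20.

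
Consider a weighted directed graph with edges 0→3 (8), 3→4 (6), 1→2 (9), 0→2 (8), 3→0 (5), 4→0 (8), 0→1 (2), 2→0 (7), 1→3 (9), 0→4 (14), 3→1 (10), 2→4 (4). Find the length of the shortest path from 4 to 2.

16

Candidate routes:
4-0-2: 8 + 8 = 16
4-0-3-1-2: 8 + 8 + 10 + 9 = 35
4-0-1-2: 8 + 2 + 9 = 19
Best route has total 16.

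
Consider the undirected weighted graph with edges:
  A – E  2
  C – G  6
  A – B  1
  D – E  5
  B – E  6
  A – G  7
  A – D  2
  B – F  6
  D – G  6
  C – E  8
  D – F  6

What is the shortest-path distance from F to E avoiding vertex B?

Comparing a few candidate routes:
F-D-A-E: 6 + 2 + 2 = 10
F-D-E: 6 + 5 = 11
F-D-G-A-E: 6 + 6 + 7 + 2 = 21
Shortest: 10.

10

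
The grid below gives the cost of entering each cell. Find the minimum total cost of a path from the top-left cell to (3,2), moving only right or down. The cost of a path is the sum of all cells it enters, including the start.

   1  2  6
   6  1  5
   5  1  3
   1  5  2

One optimal route is (0,0) (0,1) (1,1) (2,1) (2,2) (3,2).
Its cost is 1 + 2 + 1 + 1 + 3 + 2 = 10.
(Top row then right column would cost 19.)

10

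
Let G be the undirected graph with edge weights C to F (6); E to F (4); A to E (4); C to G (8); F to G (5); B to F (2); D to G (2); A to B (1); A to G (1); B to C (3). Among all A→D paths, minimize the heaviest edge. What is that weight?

Some routes from A to D:
A - B - C - F - G - D: max(1, 3, 6, 5, 2) = 6
A - E - F - G - D: max(4, 4, 5, 2) = 5
A - G - D: max(1, 2) = 2
A - B - F - G - D: max(1, 2, 5, 2) = 5
The minimum achievable maximum is 2.

2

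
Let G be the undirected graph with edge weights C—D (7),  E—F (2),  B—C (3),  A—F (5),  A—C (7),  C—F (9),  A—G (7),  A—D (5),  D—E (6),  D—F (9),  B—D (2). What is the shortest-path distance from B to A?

7

Checking several routes:
B -> C -> A: 3 + 7 = 10
B -> D -> A: 2 + 5 = 7
B -> C -> D -> A: 3 + 7 + 5 = 15
B -> D -> E -> F -> A: 2 + 6 + 2 + 5 = 15
The minimum is 7.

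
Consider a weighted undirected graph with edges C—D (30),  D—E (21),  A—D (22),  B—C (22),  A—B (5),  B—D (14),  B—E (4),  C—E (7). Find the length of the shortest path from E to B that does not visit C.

Routes from E to B avoiding C:
E→B: 4
E→D→A→B: 21 + 22 + 5 = 48
E→D→B: 21 + 14 = 35
Best route has total 4.

4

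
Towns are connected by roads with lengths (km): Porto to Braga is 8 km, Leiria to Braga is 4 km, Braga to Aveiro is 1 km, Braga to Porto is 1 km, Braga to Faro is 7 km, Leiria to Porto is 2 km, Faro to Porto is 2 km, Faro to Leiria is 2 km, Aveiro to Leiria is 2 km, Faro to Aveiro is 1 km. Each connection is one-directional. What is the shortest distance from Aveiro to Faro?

13

Routes from Aveiro to Faro:
Aveiro - Leiria - Braga - Faro: 2 + 4 + 7 = 13
Aveiro - Leiria - Porto - Braga - Faro: 2 + 2 + 8 + 7 = 19
The minimum is 13 km.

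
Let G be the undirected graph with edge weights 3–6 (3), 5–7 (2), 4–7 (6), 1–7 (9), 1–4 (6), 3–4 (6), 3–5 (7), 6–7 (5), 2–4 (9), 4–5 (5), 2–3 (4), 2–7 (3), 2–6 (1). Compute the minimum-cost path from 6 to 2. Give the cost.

1

Some routes from 6 to 2:
6 -> 7 -> 2: 5 + 3 = 8
6 -> 2: 1
6 -> 3 -> 2: 3 + 4 = 7
Shortest: 1.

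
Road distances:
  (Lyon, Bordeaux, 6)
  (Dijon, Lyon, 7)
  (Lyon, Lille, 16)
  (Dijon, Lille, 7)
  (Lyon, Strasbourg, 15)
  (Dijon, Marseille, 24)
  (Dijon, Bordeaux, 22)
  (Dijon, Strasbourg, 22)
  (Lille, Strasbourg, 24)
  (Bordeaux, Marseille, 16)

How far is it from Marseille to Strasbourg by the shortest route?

Some routes from Marseille to Strasbourg:
Marseille→Dijon→Strasbourg: 24 + 22 = 46
Marseille→Dijon→Lyon→Strasbourg: 24 + 7 + 15 = 46
Marseille→Bordeaux→Lyon→Strasbourg: 16 + 6 + 15 = 37
The minimum is 37.

37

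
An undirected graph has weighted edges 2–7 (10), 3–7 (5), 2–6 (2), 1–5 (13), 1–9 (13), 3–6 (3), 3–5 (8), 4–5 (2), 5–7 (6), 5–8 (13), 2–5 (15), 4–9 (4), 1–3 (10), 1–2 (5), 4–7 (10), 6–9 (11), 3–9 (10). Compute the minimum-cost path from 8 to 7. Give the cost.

A few of the 8→7 routes:
8 → 5 → 4 → 9 → 3 → 7: 13 + 2 + 4 + 10 + 5 = 34
8 → 5 → 3 → 6 → 2 → 7: 13 + 8 + 3 + 2 + 10 = 36
8 → 5 → 3 → 7: 13 + 8 + 5 = 26
8 → 5 → 4 → 7: 13 + 2 + 10 = 25
8 → 5 → 7: 13 + 6 = 19
Shortest: 19.

19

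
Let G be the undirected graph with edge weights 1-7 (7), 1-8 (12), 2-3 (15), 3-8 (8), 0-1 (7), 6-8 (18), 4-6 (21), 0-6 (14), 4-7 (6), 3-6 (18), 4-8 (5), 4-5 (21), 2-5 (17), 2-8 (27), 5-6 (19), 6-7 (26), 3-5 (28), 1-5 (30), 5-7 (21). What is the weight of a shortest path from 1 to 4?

Comparing a few candidate routes:
1 → 7 → 4: 7 + 6 = 13
1 → 0 → 6 → 8 → 4: 7 + 14 + 18 + 5 = 44
1 → 8 → 4: 12 + 5 = 17
1 → 7 → 5 → 4: 7 + 21 + 21 = 49
1 → 0 → 6 → 4: 7 + 14 + 21 = 42
Shortest: 13.

13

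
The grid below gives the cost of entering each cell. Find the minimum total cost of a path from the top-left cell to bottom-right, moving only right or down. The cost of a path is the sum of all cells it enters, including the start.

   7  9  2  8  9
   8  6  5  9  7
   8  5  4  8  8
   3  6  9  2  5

Take r0c0 r0c1 r0c2 r1c2 r2c2 r2c3 r3c3 r3c4 for a total of 7 + 9 + 2 + 5 + 4 + 8 + 2 + 5 = 42.

42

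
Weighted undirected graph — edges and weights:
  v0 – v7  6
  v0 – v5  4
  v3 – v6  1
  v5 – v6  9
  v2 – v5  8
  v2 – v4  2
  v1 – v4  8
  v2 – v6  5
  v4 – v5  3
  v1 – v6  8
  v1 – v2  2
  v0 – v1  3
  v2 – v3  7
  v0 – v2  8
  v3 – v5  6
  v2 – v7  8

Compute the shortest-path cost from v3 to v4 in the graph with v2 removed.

9

Checking several routes:
v3 -> v5 -> v4: 6 + 3 = 9
v3 -> v6 -> v1 -> v4: 1 + 8 + 8 = 17
v3 -> v6 -> v5 -> v4: 1 + 9 + 3 = 13
v3 -> v6 -> v1 -> v0 -> v5 -> v4: 1 + 8 + 3 + 4 + 3 = 19
Shortest: 9.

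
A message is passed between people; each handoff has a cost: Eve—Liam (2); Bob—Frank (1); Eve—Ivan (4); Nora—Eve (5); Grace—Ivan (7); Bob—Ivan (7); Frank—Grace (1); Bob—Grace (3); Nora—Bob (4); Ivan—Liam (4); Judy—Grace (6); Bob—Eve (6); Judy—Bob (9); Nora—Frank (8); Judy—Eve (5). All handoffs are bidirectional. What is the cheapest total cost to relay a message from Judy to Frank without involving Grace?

Some routes from Judy to Frank avoiding Grace:
Judy → Eve → Nora → Frank: 5 + 5 + 8 = 18
Judy → Eve → Bob → Frank: 5 + 6 + 1 = 12
Judy → Bob → Frank: 9 + 1 = 10
Judy → Eve → Liam → Ivan → Bob → Frank: 5 + 2 + 4 + 7 + 1 = 19
Judy → Eve → Ivan → Bob → Frank: 5 + 4 + 7 + 1 = 17
Judy → Eve → Nora → Bob → Frank: 5 + 5 + 4 + 1 = 15
The minimum is 10.

10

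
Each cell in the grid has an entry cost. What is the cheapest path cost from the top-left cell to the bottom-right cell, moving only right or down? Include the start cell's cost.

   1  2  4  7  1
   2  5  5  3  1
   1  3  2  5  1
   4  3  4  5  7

22

Path [0,0] → [1,0] → [2,0] → [2,1] → [2,2] → [2,3] → [2,4] → [3,4]: 1 + 2 + 1 + 3 + 2 + 5 + 1 + 7 = 22.
(Top row then right column would cost 24.)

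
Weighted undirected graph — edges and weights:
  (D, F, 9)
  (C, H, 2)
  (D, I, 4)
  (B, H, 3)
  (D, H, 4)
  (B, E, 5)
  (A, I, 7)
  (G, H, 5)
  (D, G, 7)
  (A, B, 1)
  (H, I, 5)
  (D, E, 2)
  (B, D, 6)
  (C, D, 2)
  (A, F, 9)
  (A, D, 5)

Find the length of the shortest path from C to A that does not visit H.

Checking several routes:
C → D → I → A: 2 + 4 + 7 = 13
C → D → B → A: 2 + 6 + 1 = 9
C → D → A: 2 + 5 = 7
C → D → E → B → A: 2 + 2 + 5 + 1 = 10
Shortest: 7.

7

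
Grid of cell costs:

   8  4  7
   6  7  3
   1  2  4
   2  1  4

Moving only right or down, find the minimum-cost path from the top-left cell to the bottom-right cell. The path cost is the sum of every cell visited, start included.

Cheapest: (0,0) (1,0) (2,0) (2,1) (3,1) (3,2)
  8 + 6 + 1 + 2 + 1 + 4 = 22
(Top row then right column would cost 30.)

22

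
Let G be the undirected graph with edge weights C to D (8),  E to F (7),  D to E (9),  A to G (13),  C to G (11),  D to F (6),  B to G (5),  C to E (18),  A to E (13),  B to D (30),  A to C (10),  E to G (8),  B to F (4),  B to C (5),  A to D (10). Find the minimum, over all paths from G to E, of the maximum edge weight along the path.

7

Some routes from G to E:
G→B→F→D→E: max(5, 4, 6, 9) = 9
G→B→F→E: max(5, 4, 7) = 7
G→B→C→D→F→E: max(5, 5, 8, 6, 7) = 8
G→B→C→A→D→F→E: max(5, 5, 10, 10, 6, 7) = 10
G→E: max(8) = 8
G→B→C→D→E: max(5, 5, 8, 9) = 9
Best route has worst link 7.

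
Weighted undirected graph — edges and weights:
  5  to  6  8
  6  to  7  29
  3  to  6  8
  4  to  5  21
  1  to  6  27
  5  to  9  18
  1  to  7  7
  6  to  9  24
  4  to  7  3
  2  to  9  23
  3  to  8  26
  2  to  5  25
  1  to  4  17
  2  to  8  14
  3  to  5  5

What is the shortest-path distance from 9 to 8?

Checking several routes:
9 - 5 - 3 - 8: 18 + 5 + 26 = 49
9 - 6 - 3 - 8: 24 + 8 + 26 = 58
9 - 2 - 8: 23 + 14 = 37
9 - 5 - 2 - 8: 18 + 25 + 14 = 57
9 - 5 - 6 - 3 - 8: 18 + 8 + 8 + 26 = 60
Shortest: 37.

37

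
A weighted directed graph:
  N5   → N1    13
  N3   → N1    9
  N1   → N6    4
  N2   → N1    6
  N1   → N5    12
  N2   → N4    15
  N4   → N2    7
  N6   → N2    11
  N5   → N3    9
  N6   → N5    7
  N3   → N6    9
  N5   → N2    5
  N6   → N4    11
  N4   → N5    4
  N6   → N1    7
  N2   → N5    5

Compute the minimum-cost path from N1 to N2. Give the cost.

A few of the N1→N2 routes:
N1 - N6 - N2: 4 + 11 = 15
N1 - N6 - N5 - N2: 4 + 7 + 5 = 16
N1 - N6 - N4 - N2: 4 + 11 + 7 = 22
N1 - N5 - N2: 12 + 5 = 17
Shortest: 15.

15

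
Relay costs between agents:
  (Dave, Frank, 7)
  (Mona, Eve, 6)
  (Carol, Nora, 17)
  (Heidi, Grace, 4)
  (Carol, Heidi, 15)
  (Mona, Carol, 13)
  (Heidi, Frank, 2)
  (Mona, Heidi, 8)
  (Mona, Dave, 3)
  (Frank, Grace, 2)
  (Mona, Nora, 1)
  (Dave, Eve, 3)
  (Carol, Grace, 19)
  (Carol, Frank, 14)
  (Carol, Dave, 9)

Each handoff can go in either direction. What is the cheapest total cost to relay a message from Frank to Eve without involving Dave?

A few of the Frank→Eve routes:
Frank → Heidi → Mona → Eve: 2 + 8 + 6 = 16
Frank → Carol → Mona → Eve: 14 + 13 + 6 = 33
Frank → Grace → Heidi → Mona → Eve: 2 + 4 + 8 + 6 = 20
The minimum is 16.

16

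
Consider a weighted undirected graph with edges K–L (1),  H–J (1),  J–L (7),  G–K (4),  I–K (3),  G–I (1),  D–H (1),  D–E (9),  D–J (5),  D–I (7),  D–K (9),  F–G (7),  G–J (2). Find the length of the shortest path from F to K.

11

Some routes from F to K:
F -> G -> I -> K: 7 + 1 + 3 = 11
F -> G -> J -> L -> K: 7 + 2 + 7 + 1 = 17
F -> G -> K: 7 + 4 = 11
The minimum is 11.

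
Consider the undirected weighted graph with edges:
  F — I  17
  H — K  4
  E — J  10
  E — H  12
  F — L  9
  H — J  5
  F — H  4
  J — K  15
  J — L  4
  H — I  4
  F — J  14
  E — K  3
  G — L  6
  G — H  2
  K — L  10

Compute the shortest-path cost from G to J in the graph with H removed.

Paths from G to J avoiding H:
G→L→J: 6 + 4 = 10
G→L→F→J: 6 + 9 + 14 = 29
G→L→K→E→J: 6 + 10 + 3 + 10 = 29
G→L→K→J: 6 + 10 + 15 = 31
Best route has total 10.

10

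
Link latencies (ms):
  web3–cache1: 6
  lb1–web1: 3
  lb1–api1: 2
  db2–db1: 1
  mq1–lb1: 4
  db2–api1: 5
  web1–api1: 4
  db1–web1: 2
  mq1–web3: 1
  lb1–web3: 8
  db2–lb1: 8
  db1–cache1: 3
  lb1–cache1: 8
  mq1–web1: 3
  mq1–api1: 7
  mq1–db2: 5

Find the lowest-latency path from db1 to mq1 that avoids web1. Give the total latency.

6

A few of the db1→mq1 routes:
db1-db2-api1-lb1-mq1: 1 + 5 + 2 + 4 = 12
db1-db2-lb1-mq1: 1 + 8 + 4 = 13
db1-db2-api1-mq1: 1 + 5 + 7 = 13
db1-cache1-web3-mq1: 3 + 6 + 1 = 10
db1-cache1-lb1-mq1: 3 + 8 + 4 = 15
db1-db2-mq1: 1 + 5 = 6
The minimum is 6 ms.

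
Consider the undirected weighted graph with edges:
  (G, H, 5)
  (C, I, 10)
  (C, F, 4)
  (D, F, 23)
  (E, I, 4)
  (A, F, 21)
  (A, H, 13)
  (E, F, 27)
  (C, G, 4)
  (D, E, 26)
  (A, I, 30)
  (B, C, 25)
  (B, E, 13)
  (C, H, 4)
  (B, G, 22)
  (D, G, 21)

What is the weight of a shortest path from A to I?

Checking several routes:
A-H-C-F-E-I: 13 + 4 + 4 + 27 + 4 = 52
A-H-G-C-I: 13 + 5 + 4 + 10 = 32
A-F-C-I: 21 + 4 + 10 = 35
A-F-E-I: 21 + 27 + 4 = 52
A-I: 30
A-H-C-I: 13 + 4 + 10 = 27
Shortest: 27.

27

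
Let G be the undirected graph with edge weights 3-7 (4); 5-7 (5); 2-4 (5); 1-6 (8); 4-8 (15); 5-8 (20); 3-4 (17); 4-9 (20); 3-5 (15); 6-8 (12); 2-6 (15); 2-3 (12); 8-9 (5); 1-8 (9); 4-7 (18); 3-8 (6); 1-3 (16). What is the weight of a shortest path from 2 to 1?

Comparing a few candidate routes:
2→4→3→8→1: 5 + 17 + 6 + 9 = 37
2→6→1: 15 + 8 = 23
2→4→8→1: 5 + 15 + 9 = 29
2→3→1: 12 + 16 = 28
2→6→8→1: 15 + 12 + 9 = 36
2→3→8→1: 12 + 6 + 9 = 27
Best route has total 23.

23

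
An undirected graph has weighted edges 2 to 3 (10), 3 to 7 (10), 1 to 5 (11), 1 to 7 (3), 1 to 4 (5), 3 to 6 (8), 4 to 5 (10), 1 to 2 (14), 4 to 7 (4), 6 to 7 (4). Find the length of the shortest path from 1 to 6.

Comparing a few candidate routes:
1 - 4 - 7 - 6: 5 + 4 + 4 = 13
1 - 7 - 3 - 6: 3 + 10 + 8 = 21
1 - 7 - 6: 3 + 4 = 7
Shortest: 7.

7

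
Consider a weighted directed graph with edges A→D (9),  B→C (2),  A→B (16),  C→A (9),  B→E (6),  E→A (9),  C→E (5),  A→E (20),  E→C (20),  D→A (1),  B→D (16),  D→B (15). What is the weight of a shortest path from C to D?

Checking several routes:
C→A→D: 9 + 9 = 18
C→E→A→D: 5 + 9 + 9 = 23
C→A→B→D: 9 + 16 + 16 = 41
The minimum is 18.

18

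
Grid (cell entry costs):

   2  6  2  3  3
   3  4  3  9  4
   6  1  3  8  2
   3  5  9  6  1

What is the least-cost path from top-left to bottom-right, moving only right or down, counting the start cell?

23

Cheapest: (0,0)→(0,1)→(0,2)→(0,3)→(0,4)→(1,4)→(2,4)→(3,4)
  2 + 6 + 2 + 3 + 3 + 4 + 2 + 1 = 23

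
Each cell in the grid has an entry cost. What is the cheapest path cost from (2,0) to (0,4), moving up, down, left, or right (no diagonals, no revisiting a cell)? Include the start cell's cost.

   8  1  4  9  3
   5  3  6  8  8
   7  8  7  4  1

32

Cheapest: [2,0]→[1,0]→[1,1]→[0,1]→[0,2]→[0,3]→[0,4]
  7 + 5 + 3 + 1 + 4 + 9 + 3 = 32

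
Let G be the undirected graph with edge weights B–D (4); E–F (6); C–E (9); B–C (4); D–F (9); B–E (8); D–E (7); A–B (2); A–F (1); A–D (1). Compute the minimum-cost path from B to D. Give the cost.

A few of the B→D routes:
B - D: 4
B - A - D: 2 + 1 = 3
B - A - F - D: 2 + 1 + 9 = 12
Shortest: 3.

3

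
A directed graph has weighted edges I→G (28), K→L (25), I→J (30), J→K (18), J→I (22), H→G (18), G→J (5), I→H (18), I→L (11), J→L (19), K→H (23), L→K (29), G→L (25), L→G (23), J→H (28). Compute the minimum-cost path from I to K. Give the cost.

40

A few of the I→K routes:
I→J→L→K: 30 + 19 + 29 = 78
I→L→G→J→K: 11 + 23 + 5 + 18 = 57
I→H→G→J→K: 18 + 18 + 5 + 18 = 59
I→J→K: 30 + 18 = 48
I→G→J→K: 28 + 5 + 18 = 51
I→L→K: 11 + 29 = 40
Shortest: 40.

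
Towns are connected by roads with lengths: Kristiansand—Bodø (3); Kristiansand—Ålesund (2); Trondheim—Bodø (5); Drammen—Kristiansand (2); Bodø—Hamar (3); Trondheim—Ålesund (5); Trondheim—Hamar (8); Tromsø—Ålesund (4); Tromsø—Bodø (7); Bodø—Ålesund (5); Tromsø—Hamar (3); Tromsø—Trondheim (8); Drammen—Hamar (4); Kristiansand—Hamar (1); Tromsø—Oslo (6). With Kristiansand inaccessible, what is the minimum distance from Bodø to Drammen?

7

Comparing a few candidate routes:
Bodø → Ålesund → Tromsø → Hamar → Drammen: 5 + 4 + 3 + 4 = 16
Bodø → Tromsø → Hamar → Drammen: 7 + 3 + 4 = 14
Bodø → Hamar → Drammen: 3 + 4 = 7
Bodø → Trondheim → Hamar → Drammen: 5 + 8 + 4 = 17
Shortest: 7.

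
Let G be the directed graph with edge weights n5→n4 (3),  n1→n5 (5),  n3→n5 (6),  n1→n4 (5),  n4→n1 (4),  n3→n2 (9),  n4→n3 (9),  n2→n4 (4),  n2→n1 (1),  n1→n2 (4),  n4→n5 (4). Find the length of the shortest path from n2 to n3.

Candidate routes:
n2 - n4 - n3: 4 + 9 = 13
n2 - n1 - n5 - n4 - n3: 1 + 5 + 3 + 9 = 18
n2 - n1 - n4 - n3: 1 + 5 + 9 = 15
The minimum is 13.

13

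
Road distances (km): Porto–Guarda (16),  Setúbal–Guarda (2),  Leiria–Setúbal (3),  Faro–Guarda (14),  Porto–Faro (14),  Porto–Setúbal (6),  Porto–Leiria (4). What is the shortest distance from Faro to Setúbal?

Checking several routes:
Faro -> Porto -> Setúbal: 14 + 6 = 20
Faro -> Guarda -> Setúbal: 14 + 2 = 16
Faro -> Guarda -> Porto -> Setúbal: 14 + 16 + 6 = 36
Faro -> Porto -> Leiria -> Setúbal: 14 + 4 + 3 = 21
Faro -> Porto -> Guarda -> Setúbal: 14 + 16 + 2 = 32
The minimum is 16 km.

16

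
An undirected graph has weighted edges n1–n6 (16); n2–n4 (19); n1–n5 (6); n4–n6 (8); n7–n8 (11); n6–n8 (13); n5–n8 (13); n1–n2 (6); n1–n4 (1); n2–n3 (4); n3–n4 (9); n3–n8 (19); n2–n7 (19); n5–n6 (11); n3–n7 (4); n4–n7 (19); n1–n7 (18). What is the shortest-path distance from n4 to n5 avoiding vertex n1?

A few of the n4→n5 routes:
n4 - n6 - n5: 8 + 11 = 19
n4 - n3 - n7 - n8 - n5: 9 + 4 + 11 + 13 = 37
n4 - n7 - n8 - n5: 19 + 11 + 13 = 43
n4 - n3 - n7 - n8 - n6 - n5: 9 + 4 + 11 + 13 + 11 = 48
n4 - n3 - n8 - n5: 9 + 19 + 13 = 41
n4 - n6 - n8 - n5: 8 + 13 + 13 = 34
The minimum is 19.

19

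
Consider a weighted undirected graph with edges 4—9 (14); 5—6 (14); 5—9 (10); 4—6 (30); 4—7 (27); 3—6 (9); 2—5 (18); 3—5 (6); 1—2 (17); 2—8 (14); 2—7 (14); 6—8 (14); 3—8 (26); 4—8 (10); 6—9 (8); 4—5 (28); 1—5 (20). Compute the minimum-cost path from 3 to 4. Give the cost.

30

A few of the 3→4 routes:
3 → 5 → 9 → 4: 6 + 10 + 14 = 30
3 → 6 → 8 → 4: 9 + 14 + 10 = 33
3 → 6 → 9 → 4: 9 + 8 + 14 = 31
Best route has total 30.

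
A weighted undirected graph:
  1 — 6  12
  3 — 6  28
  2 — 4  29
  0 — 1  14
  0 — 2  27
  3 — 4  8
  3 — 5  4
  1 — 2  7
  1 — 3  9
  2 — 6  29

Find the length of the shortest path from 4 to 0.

31

Some routes from 4 to 0:
4→2→1→0: 29 + 7 + 14 = 50
4→3→1→2→0: 8 + 9 + 7 + 27 = 51
4→3→1→0: 8 + 9 + 14 = 31
The minimum is 31.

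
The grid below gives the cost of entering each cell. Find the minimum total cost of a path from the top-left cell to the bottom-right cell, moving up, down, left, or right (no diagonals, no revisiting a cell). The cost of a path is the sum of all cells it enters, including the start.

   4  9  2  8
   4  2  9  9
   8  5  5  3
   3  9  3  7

30

Path (0,0) (1,0) (1,1) (2,1) (2,2) (2,3) (3,3): 4 + 4 + 2 + 5 + 5 + 3 + 7 = 30.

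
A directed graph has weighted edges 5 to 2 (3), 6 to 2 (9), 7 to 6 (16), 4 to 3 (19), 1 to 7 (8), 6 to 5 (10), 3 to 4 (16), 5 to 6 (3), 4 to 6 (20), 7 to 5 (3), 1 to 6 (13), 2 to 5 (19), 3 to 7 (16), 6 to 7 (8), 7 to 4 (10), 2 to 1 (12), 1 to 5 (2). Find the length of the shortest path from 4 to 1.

41

Comparing a few candidate routes:
4-3-7-5-2-1: 19 + 16 + 3 + 3 + 12 = 53
4-6-2-1: 20 + 9 + 12 = 41
4-6-7-5-2-1: 20 + 8 + 3 + 3 + 12 = 46
4-6-5-2-1: 20 + 10 + 3 + 12 = 45
The minimum is 41.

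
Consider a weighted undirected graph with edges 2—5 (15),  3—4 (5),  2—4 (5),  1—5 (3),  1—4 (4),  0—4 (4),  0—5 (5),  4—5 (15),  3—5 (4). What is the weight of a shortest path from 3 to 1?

7

Comparing a few candidate routes:
3 - 4 - 0 - 5 - 1: 5 + 4 + 5 + 3 = 17
3 - 4 - 1: 5 + 4 = 9
3 - 5 - 1: 4 + 3 = 7
Best route has total 7.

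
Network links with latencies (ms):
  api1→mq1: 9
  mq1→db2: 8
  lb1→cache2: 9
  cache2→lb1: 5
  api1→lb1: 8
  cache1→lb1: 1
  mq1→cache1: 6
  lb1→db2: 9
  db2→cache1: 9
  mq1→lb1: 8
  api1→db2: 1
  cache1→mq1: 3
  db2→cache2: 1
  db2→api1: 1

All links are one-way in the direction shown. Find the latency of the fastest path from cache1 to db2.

10

Paths from cache1 to db2:
cache1→mq1→db2: 3 + 8 = 11
cache1→mq1→lb1→db2: 3 + 8 + 9 = 20
cache1→lb1→db2: 1 + 9 = 10
Shortest: 10 ms.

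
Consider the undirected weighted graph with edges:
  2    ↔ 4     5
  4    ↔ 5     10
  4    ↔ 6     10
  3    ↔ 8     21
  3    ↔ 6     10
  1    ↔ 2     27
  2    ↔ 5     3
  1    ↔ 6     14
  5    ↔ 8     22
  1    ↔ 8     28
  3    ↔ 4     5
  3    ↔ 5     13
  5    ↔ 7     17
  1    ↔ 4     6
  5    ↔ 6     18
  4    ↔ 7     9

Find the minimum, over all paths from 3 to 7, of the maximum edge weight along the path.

9

A few of the 3→7 routes:
3-6-4-7: max(10, 10, 9) = 10
3-5-4-7: max(13, 10, 9) = 13
3-5-2-4-7: max(13, 3, 5, 9) = 13
3-4-7: max(5, 9) = 9
Smallest bottleneck: 9.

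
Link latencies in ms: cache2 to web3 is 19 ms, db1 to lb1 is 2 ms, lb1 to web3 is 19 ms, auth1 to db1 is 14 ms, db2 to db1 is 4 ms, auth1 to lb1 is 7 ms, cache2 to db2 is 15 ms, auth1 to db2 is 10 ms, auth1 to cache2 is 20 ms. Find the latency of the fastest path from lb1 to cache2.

21

Comparing a few candidate routes:
lb1 -> db1 -> db2 -> cache2: 2 + 4 + 15 = 21
lb1 -> auth1 -> db2 -> cache2: 7 + 10 + 15 = 32
lb1 -> auth1 -> cache2: 7 + 20 = 27
Best route has total 21 ms.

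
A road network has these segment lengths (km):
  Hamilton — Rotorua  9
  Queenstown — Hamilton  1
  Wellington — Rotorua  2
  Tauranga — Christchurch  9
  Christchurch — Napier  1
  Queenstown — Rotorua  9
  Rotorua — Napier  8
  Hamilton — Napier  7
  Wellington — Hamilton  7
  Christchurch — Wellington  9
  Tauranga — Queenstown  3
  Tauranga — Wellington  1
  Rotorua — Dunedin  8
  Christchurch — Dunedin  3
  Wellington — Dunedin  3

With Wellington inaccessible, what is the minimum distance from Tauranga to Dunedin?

12

Comparing a few candidate routes:
Tauranga -> Queenstown -> Hamilton -> Napier -> Christchurch -> Dunedin: 3 + 1 + 7 + 1 + 3 = 15
Tauranga -> Queenstown -> Rotorua -> Dunedin: 3 + 9 + 8 = 20
Tauranga -> Christchurch -> Dunedin: 9 + 3 = 12
The minimum is 12 km.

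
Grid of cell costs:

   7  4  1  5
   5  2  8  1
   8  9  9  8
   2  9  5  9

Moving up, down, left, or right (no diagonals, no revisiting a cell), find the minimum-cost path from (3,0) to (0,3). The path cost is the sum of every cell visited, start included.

Best path: r3c0 → r2c0 → r1c0 → r1c1 → r0c1 → r0c2 → r0c3
Cost: 2 + 8 + 5 + 2 + 4 + 1 + 5 = 27

27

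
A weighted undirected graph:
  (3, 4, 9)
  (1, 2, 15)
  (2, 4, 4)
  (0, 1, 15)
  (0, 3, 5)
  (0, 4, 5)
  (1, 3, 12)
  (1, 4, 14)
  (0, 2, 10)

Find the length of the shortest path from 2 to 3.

Checking several routes:
2 → 1 → 3: 15 + 12 = 27
2 → 0 → 3: 10 + 5 = 15
2 → 4 → 1 → 3: 4 + 14 + 12 = 30
2 → 0 → 4 → 3: 10 + 5 + 9 = 24
2 → 4 → 3: 4 + 9 = 13
2 → 4 → 0 → 3: 4 + 5 + 5 = 14
Shortest: 13.

13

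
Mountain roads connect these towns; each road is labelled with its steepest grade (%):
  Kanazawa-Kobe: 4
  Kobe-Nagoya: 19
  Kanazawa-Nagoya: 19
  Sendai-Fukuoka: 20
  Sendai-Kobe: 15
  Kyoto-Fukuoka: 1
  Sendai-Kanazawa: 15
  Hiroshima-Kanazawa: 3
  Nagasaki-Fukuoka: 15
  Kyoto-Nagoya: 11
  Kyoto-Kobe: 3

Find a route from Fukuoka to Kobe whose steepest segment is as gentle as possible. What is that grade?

A few of the Fukuoka→Kobe routes:
Fukuoka→Kyoto→Nagoya→Kanazawa→Sendai→Kobe: max(1, 11, 19, 15, 15) = 19
Fukuoka→Kyoto→Nagoya→Kanazawa→Kobe: max(1, 11, 19, 4) = 19
Fukuoka→Sendai→Kobe: max(20, 15) = 20
Fukuoka→Kyoto→Nagoya→Kobe: max(1, 11, 19) = 19
Fukuoka→Kyoto→Kobe: max(1, 3) = 3
The minimum achievable maximum is 3%.

3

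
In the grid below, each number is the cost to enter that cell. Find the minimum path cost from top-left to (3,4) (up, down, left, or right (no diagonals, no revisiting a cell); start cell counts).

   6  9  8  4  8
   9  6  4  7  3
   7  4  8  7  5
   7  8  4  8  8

48

One optimal route is (0,0) -> (0,1) -> (1,1) -> (1,2) -> (1,3) -> (1,4) -> (2,4) -> (3,4).
Its cost is 6 + 9 + 6 + 4 + 7 + 3 + 5 + 8 = 48.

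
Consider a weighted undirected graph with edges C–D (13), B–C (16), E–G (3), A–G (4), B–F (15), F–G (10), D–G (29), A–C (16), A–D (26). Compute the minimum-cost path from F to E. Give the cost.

13

Candidate routes:
F→B→C→A→D→G→E: 15 + 16 + 16 + 26 + 29 + 3 = 105
F→B→C→A→G→E: 15 + 16 + 16 + 4 + 3 = 54
F→B→C→D→A→G→E: 15 + 16 + 13 + 26 + 4 + 3 = 77
F→G→E: 10 + 3 = 13
F→B→C→D→G→E: 15 + 16 + 13 + 29 + 3 = 76
Shortest: 13.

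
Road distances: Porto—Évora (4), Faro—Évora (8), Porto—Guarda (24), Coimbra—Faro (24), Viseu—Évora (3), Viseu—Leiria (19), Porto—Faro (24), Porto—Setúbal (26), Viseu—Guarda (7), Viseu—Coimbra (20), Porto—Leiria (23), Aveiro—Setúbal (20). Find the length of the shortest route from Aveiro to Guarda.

60

A few of the Aveiro→Guarda routes:
Aveiro - Setúbal - Porto - Guarda: 20 + 26 + 24 = 70
Aveiro - Setúbal - Porto - Faro - Évora - Viseu - Guarda: 20 + 26 + 24 + 8 + 3 + 7 = 88
Aveiro - Setúbal - Porto - Leiria - Viseu - Guarda: 20 + 26 + 23 + 19 + 7 = 95
Aveiro - Setúbal - Porto - Évora - Viseu - Guarda: 20 + 26 + 4 + 3 + 7 = 60
Best route has total 60.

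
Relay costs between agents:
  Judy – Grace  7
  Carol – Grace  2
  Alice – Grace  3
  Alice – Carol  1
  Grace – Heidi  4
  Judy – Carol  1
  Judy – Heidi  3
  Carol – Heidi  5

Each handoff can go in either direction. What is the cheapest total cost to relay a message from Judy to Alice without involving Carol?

Candidate routes:
Judy -> Grace -> Alice: 7 + 3 = 10
Judy -> Heidi -> Grace -> Alice: 3 + 4 + 3 = 10
Best route has total 10.

10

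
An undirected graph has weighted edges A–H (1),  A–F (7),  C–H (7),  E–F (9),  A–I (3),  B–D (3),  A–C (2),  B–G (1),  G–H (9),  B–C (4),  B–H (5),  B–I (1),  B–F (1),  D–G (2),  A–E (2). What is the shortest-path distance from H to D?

8

Some routes from H to D:
H→A→I→B→D: 1 + 3 + 1 + 3 = 8
H→B→D: 5 + 3 = 8
H→B→G→D: 5 + 1 + 2 = 8
Shortest: 8.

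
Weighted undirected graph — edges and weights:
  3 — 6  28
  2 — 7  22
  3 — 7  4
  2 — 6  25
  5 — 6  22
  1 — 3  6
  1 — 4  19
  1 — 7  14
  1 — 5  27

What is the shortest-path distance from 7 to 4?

Routes from 7 to 4:
7 -> 3 -> 6 -> 5 -> 1 -> 4: 4 + 28 + 22 + 27 + 19 = 100
7 -> 3 -> 1 -> 4: 4 + 6 + 19 = 29
7 -> 2 -> 6 -> 3 -> 1 -> 4: 22 + 25 + 28 + 6 + 19 = 100
7 -> 2 -> 6 -> 5 -> 1 -> 4: 22 + 25 + 22 + 27 + 19 = 115
7 -> 1 -> 4: 14 + 19 = 33
Best route has total 29.

29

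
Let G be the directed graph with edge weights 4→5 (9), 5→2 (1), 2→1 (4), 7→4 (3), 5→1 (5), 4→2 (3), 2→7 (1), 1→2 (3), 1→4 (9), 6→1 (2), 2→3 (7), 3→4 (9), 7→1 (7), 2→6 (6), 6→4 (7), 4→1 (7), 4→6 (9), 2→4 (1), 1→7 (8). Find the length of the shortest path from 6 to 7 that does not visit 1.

Paths from 6 to 7 avoiding 1:
6 -> 4 -> 5 -> 2 -> 7: 7 + 9 + 1 + 1 = 18
6 -> 4 -> 2 -> 7: 7 + 3 + 1 = 11
The minimum is 11.

11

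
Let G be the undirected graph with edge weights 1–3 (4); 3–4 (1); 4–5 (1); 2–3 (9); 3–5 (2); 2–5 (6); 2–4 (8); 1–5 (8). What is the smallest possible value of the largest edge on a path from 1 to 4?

Checking several routes:
1 -> 3 -> 5 -> 2 -> 4: max(4, 2, 6, 8) = 8
1 -> 5 -> 4: max(8, 1) = 8
1 -> 3 -> 4: max(4, 1) = 4
1 -> 5 -> 2 -> 4: max(8, 6, 8) = 8
1 -> 5 -> 3 -> 4: max(8, 2, 1) = 8
1 -> 3 -> 5 -> 4: max(4, 2, 1) = 4
The minimum achievable maximum is 4.

4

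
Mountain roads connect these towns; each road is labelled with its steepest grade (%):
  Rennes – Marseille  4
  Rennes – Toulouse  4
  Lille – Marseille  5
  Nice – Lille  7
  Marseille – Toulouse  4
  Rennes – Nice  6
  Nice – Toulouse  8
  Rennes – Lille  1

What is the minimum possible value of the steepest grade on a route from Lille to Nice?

6

Checking several routes:
Lille→Marseille→Toulouse→Rennes→Nice: max(5, 4, 4, 6) = 6
Lille→Rennes→Nice: max(1, 6) = 6
Lille→Nice: max(7) = 7
Lille→Marseille→Rennes→Nice: max(5, 4, 6) = 6
Best route has worst link 6%.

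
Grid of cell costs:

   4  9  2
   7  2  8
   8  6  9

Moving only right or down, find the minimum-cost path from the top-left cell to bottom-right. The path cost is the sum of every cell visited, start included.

One optimal route is (0,0) -> (1,0) -> (1,1) -> (2,1) -> (2,2).
Its cost is 4 + 7 + 2 + 6 + 9 = 28.
(Top row then right column would cost 32.)

28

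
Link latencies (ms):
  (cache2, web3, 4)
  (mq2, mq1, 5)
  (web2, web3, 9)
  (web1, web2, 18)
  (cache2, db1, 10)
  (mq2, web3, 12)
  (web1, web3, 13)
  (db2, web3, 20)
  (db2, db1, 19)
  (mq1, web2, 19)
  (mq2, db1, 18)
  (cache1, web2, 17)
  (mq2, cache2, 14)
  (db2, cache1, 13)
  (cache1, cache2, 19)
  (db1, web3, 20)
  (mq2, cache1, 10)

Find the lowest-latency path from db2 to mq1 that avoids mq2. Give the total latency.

Some routes from db2 to mq1 avoiding mq2:
db2-cache1-web2-mq1: 13 + 17 + 19 = 49
db2-db1-cache2-web3-web2-mq1: 19 + 10 + 4 + 9 + 19 = 61
db2-web3-web2-mq1: 20 + 9 + 19 = 48
db2-cache1-cache2-web3-web2-mq1: 13 + 19 + 4 + 9 + 19 = 64
Shortest: 48 ms.

48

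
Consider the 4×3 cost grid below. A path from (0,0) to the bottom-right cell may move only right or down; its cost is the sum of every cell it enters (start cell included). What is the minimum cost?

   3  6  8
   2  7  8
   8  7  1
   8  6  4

Path (0,0) -> (1,0) -> (1,1) -> (2,1) -> (2,2) -> (3,2): 3 + 2 + 7 + 7 + 1 + 4 = 24.

24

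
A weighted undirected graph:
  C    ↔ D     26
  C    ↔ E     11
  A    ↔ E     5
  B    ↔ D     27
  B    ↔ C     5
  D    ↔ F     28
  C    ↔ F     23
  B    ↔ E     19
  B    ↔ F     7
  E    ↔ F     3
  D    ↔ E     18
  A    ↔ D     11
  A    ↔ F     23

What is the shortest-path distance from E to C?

Some routes from E to C:
E→A→F→B→C: 5 + 23 + 7 + 5 = 40
E→C: 11
E→F→C: 3 + 23 = 26
E→F→B→C: 3 + 7 + 5 = 15
E→B→C: 19 + 5 = 24
Shortest: 11.

11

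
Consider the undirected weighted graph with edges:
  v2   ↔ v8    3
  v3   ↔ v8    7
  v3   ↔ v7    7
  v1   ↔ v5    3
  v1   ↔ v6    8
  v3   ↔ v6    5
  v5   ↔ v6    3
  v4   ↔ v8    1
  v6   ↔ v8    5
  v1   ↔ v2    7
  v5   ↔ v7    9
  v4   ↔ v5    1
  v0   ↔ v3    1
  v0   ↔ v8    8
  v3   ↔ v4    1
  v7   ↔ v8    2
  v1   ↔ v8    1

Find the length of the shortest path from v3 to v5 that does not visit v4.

A few of the v3→v5 routes:
v3→v0→v8→v1→v5: 1 + 8 + 1 + 3 = 13
v3→v8→v1→v5: 7 + 1 + 3 = 11
v3→v6→v5: 5 + 3 = 8
Best route has total 8.

8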